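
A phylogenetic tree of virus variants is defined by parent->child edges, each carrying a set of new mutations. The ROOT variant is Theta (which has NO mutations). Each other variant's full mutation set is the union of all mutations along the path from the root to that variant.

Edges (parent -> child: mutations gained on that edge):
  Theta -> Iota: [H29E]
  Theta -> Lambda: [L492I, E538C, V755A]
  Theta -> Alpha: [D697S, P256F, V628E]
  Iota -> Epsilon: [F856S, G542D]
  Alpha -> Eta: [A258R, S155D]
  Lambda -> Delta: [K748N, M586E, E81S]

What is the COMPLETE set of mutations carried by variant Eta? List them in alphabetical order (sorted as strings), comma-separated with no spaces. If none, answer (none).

Answer: A258R,D697S,P256F,S155D,V628E

Derivation:
At Theta: gained [] -> total []
At Alpha: gained ['D697S', 'P256F', 'V628E'] -> total ['D697S', 'P256F', 'V628E']
At Eta: gained ['A258R', 'S155D'] -> total ['A258R', 'D697S', 'P256F', 'S155D', 'V628E']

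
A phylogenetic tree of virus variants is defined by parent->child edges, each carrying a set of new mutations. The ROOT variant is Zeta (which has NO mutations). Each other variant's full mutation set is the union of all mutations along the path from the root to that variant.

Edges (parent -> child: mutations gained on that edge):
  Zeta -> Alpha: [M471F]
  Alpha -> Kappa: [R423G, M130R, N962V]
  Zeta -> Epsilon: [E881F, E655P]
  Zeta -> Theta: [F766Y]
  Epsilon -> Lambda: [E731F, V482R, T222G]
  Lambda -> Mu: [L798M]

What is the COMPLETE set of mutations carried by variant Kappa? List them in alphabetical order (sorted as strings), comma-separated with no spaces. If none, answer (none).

Answer: M130R,M471F,N962V,R423G

Derivation:
At Zeta: gained [] -> total []
At Alpha: gained ['M471F'] -> total ['M471F']
At Kappa: gained ['R423G', 'M130R', 'N962V'] -> total ['M130R', 'M471F', 'N962V', 'R423G']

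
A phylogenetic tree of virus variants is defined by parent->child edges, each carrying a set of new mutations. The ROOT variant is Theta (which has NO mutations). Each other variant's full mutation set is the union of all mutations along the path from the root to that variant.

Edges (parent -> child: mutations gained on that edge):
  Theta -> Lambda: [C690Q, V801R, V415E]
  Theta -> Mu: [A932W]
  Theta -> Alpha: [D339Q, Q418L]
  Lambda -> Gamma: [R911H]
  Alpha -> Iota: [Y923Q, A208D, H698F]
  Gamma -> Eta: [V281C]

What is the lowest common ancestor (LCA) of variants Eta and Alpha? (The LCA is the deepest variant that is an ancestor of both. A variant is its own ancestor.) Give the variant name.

Answer: Theta

Derivation:
Path from root to Eta: Theta -> Lambda -> Gamma -> Eta
  ancestors of Eta: {Theta, Lambda, Gamma, Eta}
Path from root to Alpha: Theta -> Alpha
  ancestors of Alpha: {Theta, Alpha}
Common ancestors: {Theta}
Walk up from Alpha: Alpha (not in ancestors of Eta), Theta (in ancestors of Eta)
Deepest common ancestor (LCA) = Theta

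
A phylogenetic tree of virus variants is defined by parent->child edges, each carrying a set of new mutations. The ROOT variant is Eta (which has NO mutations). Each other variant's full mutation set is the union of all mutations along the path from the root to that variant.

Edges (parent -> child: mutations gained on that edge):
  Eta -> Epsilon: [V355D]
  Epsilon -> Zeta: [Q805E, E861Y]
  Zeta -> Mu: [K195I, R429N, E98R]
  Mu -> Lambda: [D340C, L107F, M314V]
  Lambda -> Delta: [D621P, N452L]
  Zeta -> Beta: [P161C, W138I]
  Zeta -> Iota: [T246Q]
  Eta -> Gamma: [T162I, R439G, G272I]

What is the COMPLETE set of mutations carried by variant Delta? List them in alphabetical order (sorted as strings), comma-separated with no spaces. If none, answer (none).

Answer: D340C,D621P,E861Y,E98R,K195I,L107F,M314V,N452L,Q805E,R429N,V355D

Derivation:
At Eta: gained [] -> total []
At Epsilon: gained ['V355D'] -> total ['V355D']
At Zeta: gained ['Q805E', 'E861Y'] -> total ['E861Y', 'Q805E', 'V355D']
At Mu: gained ['K195I', 'R429N', 'E98R'] -> total ['E861Y', 'E98R', 'K195I', 'Q805E', 'R429N', 'V355D']
At Lambda: gained ['D340C', 'L107F', 'M314V'] -> total ['D340C', 'E861Y', 'E98R', 'K195I', 'L107F', 'M314V', 'Q805E', 'R429N', 'V355D']
At Delta: gained ['D621P', 'N452L'] -> total ['D340C', 'D621P', 'E861Y', 'E98R', 'K195I', 'L107F', 'M314V', 'N452L', 'Q805E', 'R429N', 'V355D']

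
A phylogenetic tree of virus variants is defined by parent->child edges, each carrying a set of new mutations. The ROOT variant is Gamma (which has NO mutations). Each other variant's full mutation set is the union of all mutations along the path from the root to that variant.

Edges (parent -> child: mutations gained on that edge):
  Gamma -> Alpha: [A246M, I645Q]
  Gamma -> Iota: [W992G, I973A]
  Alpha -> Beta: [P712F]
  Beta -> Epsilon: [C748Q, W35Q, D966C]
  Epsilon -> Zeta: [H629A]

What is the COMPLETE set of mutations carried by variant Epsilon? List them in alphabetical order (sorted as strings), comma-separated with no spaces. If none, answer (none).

Answer: A246M,C748Q,D966C,I645Q,P712F,W35Q

Derivation:
At Gamma: gained [] -> total []
At Alpha: gained ['A246M', 'I645Q'] -> total ['A246M', 'I645Q']
At Beta: gained ['P712F'] -> total ['A246M', 'I645Q', 'P712F']
At Epsilon: gained ['C748Q', 'W35Q', 'D966C'] -> total ['A246M', 'C748Q', 'D966C', 'I645Q', 'P712F', 'W35Q']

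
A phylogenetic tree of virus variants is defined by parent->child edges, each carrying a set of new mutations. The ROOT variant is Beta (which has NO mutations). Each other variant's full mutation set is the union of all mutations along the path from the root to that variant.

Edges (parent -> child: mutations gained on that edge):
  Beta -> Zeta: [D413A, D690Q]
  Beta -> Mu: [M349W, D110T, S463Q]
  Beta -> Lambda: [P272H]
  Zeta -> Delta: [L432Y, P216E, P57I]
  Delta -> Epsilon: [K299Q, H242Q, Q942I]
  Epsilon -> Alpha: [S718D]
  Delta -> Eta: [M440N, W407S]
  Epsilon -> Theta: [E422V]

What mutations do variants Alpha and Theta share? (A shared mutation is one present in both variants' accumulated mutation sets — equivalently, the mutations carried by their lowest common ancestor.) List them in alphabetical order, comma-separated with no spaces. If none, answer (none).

Accumulating mutations along path to Alpha:
  At Beta: gained [] -> total []
  At Zeta: gained ['D413A', 'D690Q'] -> total ['D413A', 'D690Q']
  At Delta: gained ['L432Y', 'P216E', 'P57I'] -> total ['D413A', 'D690Q', 'L432Y', 'P216E', 'P57I']
  At Epsilon: gained ['K299Q', 'H242Q', 'Q942I'] -> total ['D413A', 'D690Q', 'H242Q', 'K299Q', 'L432Y', 'P216E', 'P57I', 'Q942I']
  At Alpha: gained ['S718D'] -> total ['D413A', 'D690Q', 'H242Q', 'K299Q', 'L432Y', 'P216E', 'P57I', 'Q942I', 'S718D']
Mutations(Alpha) = ['D413A', 'D690Q', 'H242Q', 'K299Q', 'L432Y', 'P216E', 'P57I', 'Q942I', 'S718D']
Accumulating mutations along path to Theta:
  At Beta: gained [] -> total []
  At Zeta: gained ['D413A', 'D690Q'] -> total ['D413A', 'D690Q']
  At Delta: gained ['L432Y', 'P216E', 'P57I'] -> total ['D413A', 'D690Q', 'L432Y', 'P216E', 'P57I']
  At Epsilon: gained ['K299Q', 'H242Q', 'Q942I'] -> total ['D413A', 'D690Q', 'H242Q', 'K299Q', 'L432Y', 'P216E', 'P57I', 'Q942I']
  At Theta: gained ['E422V'] -> total ['D413A', 'D690Q', 'E422V', 'H242Q', 'K299Q', 'L432Y', 'P216E', 'P57I', 'Q942I']
Mutations(Theta) = ['D413A', 'D690Q', 'E422V', 'H242Q', 'K299Q', 'L432Y', 'P216E', 'P57I', 'Q942I']
Intersection: ['D413A', 'D690Q', 'H242Q', 'K299Q', 'L432Y', 'P216E', 'P57I', 'Q942I', 'S718D'] ∩ ['D413A', 'D690Q', 'E422V', 'H242Q', 'K299Q', 'L432Y', 'P216E', 'P57I', 'Q942I'] = ['D413A', 'D690Q', 'H242Q', 'K299Q', 'L432Y', 'P216E', 'P57I', 'Q942I']

Answer: D413A,D690Q,H242Q,K299Q,L432Y,P216E,P57I,Q942I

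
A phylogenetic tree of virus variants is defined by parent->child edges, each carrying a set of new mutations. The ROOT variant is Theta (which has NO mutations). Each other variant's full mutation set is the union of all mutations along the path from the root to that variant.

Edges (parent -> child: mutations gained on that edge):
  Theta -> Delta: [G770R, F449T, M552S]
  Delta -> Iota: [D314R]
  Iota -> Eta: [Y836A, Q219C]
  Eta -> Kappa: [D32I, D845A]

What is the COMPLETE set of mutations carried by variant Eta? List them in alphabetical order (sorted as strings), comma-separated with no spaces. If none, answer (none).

At Theta: gained [] -> total []
At Delta: gained ['G770R', 'F449T', 'M552S'] -> total ['F449T', 'G770R', 'M552S']
At Iota: gained ['D314R'] -> total ['D314R', 'F449T', 'G770R', 'M552S']
At Eta: gained ['Y836A', 'Q219C'] -> total ['D314R', 'F449T', 'G770R', 'M552S', 'Q219C', 'Y836A']

Answer: D314R,F449T,G770R,M552S,Q219C,Y836A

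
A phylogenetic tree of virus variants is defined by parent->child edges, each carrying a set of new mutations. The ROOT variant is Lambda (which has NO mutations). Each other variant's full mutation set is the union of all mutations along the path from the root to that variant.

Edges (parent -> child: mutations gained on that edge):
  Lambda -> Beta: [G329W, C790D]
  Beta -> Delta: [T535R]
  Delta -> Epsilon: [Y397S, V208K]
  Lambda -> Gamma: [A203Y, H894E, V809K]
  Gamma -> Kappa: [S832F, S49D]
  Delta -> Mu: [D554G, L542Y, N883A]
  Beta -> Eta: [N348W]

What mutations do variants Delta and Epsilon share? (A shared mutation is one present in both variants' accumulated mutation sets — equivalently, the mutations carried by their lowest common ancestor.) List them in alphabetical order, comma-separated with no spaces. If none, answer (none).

Answer: C790D,G329W,T535R

Derivation:
Accumulating mutations along path to Delta:
  At Lambda: gained [] -> total []
  At Beta: gained ['G329W', 'C790D'] -> total ['C790D', 'G329W']
  At Delta: gained ['T535R'] -> total ['C790D', 'G329W', 'T535R']
Mutations(Delta) = ['C790D', 'G329W', 'T535R']
Accumulating mutations along path to Epsilon:
  At Lambda: gained [] -> total []
  At Beta: gained ['G329W', 'C790D'] -> total ['C790D', 'G329W']
  At Delta: gained ['T535R'] -> total ['C790D', 'G329W', 'T535R']
  At Epsilon: gained ['Y397S', 'V208K'] -> total ['C790D', 'G329W', 'T535R', 'V208K', 'Y397S']
Mutations(Epsilon) = ['C790D', 'G329W', 'T535R', 'V208K', 'Y397S']
Intersection: ['C790D', 'G329W', 'T535R'] ∩ ['C790D', 'G329W', 'T535R', 'V208K', 'Y397S'] = ['C790D', 'G329W', 'T535R']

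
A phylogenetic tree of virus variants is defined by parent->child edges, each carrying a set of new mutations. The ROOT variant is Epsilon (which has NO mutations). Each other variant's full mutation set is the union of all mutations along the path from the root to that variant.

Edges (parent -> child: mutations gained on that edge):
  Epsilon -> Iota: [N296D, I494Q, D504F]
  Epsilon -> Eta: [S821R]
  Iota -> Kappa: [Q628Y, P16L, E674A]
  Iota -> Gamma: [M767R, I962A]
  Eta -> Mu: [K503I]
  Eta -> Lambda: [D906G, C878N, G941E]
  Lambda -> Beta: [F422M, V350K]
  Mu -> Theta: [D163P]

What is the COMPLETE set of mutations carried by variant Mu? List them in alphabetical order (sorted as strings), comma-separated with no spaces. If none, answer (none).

Answer: K503I,S821R

Derivation:
At Epsilon: gained [] -> total []
At Eta: gained ['S821R'] -> total ['S821R']
At Mu: gained ['K503I'] -> total ['K503I', 'S821R']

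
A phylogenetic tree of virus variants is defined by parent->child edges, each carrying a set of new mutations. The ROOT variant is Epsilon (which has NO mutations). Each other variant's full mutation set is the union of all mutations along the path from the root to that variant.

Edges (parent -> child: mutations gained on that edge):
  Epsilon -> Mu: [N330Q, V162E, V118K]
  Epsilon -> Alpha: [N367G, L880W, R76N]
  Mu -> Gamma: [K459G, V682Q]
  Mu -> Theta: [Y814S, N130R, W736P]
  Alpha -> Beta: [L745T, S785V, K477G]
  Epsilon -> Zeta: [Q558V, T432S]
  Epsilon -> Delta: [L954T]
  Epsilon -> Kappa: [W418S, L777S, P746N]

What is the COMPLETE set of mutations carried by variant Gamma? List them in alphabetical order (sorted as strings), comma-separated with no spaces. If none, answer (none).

At Epsilon: gained [] -> total []
At Mu: gained ['N330Q', 'V162E', 'V118K'] -> total ['N330Q', 'V118K', 'V162E']
At Gamma: gained ['K459G', 'V682Q'] -> total ['K459G', 'N330Q', 'V118K', 'V162E', 'V682Q']

Answer: K459G,N330Q,V118K,V162E,V682Q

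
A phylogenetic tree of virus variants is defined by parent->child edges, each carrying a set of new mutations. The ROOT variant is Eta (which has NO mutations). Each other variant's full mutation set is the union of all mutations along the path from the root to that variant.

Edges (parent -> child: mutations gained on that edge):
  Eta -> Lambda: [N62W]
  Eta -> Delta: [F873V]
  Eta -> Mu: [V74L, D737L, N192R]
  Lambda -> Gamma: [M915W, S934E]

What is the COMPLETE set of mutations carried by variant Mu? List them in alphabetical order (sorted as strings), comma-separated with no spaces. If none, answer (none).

At Eta: gained [] -> total []
At Mu: gained ['V74L', 'D737L', 'N192R'] -> total ['D737L', 'N192R', 'V74L']

Answer: D737L,N192R,V74L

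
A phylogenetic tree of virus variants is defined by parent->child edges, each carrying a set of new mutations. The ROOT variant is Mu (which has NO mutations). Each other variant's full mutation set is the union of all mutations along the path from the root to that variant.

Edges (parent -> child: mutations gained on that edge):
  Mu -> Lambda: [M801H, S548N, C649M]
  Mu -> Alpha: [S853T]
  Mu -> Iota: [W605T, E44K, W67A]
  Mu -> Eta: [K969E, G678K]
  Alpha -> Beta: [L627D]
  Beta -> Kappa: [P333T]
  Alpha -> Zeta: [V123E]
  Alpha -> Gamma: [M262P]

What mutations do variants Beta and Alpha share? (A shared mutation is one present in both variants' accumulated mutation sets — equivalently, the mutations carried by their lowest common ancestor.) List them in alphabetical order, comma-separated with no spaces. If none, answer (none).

Answer: S853T

Derivation:
Accumulating mutations along path to Beta:
  At Mu: gained [] -> total []
  At Alpha: gained ['S853T'] -> total ['S853T']
  At Beta: gained ['L627D'] -> total ['L627D', 'S853T']
Mutations(Beta) = ['L627D', 'S853T']
Accumulating mutations along path to Alpha:
  At Mu: gained [] -> total []
  At Alpha: gained ['S853T'] -> total ['S853T']
Mutations(Alpha) = ['S853T']
Intersection: ['L627D', 'S853T'] ∩ ['S853T'] = ['S853T']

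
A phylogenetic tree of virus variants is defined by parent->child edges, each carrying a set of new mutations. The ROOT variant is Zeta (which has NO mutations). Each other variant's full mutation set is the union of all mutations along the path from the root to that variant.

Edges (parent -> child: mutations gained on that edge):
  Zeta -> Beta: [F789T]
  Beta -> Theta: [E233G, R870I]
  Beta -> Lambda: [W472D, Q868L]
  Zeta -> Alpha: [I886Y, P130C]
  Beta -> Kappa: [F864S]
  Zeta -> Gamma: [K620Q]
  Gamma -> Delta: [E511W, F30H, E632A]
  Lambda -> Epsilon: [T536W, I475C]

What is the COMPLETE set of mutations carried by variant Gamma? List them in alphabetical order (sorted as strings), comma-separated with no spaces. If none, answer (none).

Answer: K620Q

Derivation:
At Zeta: gained [] -> total []
At Gamma: gained ['K620Q'] -> total ['K620Q']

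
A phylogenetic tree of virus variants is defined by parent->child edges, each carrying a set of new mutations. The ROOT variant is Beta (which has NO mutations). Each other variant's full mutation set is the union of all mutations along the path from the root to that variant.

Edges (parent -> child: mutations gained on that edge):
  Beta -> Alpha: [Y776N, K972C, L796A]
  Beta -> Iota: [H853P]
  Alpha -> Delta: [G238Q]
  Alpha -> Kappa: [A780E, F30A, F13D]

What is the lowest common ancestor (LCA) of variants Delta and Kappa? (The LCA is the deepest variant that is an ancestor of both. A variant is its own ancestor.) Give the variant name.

Answer: Alpha

Derivation:
Path from root to Delta: Beta -> Alpha -> Delta
  ancestors of Delta: {Beta, Alpha, Delta}
Path from root to Kappa: Beta -> Alpha -> Kappa
  ancestors of Kappa: {Beta, Alpha, Kappa}
Common ancestors: {Beta, Alpha}
Walk up from Kappa: Kappa (not in ancestors of Delta), Alpha (in ancestors of Delta), Beta (in ancestors of Delta)
Deepest common ancestor (LCA) = Alpha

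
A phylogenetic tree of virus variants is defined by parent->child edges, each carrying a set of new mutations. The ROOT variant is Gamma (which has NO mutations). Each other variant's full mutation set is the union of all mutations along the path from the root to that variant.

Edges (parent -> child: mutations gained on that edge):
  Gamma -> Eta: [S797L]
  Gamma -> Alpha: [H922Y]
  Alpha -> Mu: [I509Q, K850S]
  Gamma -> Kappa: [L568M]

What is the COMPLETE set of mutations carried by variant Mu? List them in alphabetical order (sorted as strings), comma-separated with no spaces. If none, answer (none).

At Gamma: gained [] -> total []
At Alpha: gained ['H922Y'] -> total ['H922Y']
At Mu: gained ['I509Q', 'K850S'] -> total ['H922Y', 'I509Q', 'K850S']

Answer: H922Y,I509Q,K850S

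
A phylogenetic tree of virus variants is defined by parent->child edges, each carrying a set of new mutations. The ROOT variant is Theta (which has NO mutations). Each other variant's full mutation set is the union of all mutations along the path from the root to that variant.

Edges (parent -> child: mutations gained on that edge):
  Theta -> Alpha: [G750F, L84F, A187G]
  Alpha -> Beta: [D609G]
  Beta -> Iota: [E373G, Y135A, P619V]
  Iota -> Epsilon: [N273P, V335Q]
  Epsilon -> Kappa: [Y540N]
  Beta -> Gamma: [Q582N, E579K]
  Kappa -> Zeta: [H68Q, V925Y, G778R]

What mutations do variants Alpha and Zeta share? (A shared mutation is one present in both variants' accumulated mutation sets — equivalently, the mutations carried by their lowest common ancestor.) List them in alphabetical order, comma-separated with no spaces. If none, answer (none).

Accumulating mutations along path to Alpha:
  At Theta: gained [] -> total []
  At Alpha: gained ['G750F', 'L84F', 'A187G'] -> total ['A187G', 'G750F', 'L84F']
Mutations(Alpha) = ['A187G', 'G750F', 'L84F']
Accumulating mutations along path to Zeta:
  At Theta: gained [] -> total []
  At Alpha: gained ['G750F', 'L84F', 'A187G'] -> total ['A187G', 'G750F', 'L84F']
  At Beta: gained ['D609G'] -> total ['A187G', 'D609G', 'G750F', 'L84F']
  At Iota: gained ['E373G', 'Y135A', 'P619V'] -> total ['A187G', 'D609G', 'E373G', 'G750F', 'L84F', 'P619V', 'Y135A']
  At Epsilon: gained ['N273P', 'V335Q'] -> total ['A187G', 'D609G', 'E373G', 'G750F', 'L84F', 'N273P', 'P619V', 'V335Q', 'Y135A']
  At Kappa: gained ['Y540N'] -> total ['A187G', 'D609G', 'E373G', 'G750F', 'L84F', 'N273P', 'P619V', 'V335Q', 'Y135A', 'Y540N']
  At Zeta: gained ['H68Q', 'V925Y', 'G778R'] -> total ['A187G', 'D609G', 'E373G', 'G750F', 'G778R', 'H68Q', 'L84F', 'N273P', 'P619V', 'V335Q', 'V925Y', 'Y135A', 'Y540N']
Mutations(Zeta) = ['A187G', 'D609G', 'E373G', 'G750F', 'G778R', 'H68Q', 'L84F', 'N273P', 'P619V', 'V335Q', 'V925Y', 'Y135A', 'Y540N']
Intersection: ['A187G', 'G750F', 'L84F'] ∩ ['A187G', 'D609G', 'E373G', 'G750F', 'G778R', 'H68Q', 'L84F', 'N273P', 'P619V', 'V335Q', 'V925Y', 'Y135A', 'Y540N'] = ['A187G', 'G750F', 'L84F']

Answer: A187G,G750F,L84F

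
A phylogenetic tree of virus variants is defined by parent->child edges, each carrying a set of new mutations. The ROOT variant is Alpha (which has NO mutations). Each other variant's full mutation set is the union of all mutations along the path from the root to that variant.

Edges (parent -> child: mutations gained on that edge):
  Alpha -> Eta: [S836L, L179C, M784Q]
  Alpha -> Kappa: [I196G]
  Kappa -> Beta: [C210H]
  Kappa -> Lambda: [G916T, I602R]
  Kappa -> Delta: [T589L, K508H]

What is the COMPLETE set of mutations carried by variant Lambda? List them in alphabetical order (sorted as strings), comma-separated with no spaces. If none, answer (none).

Answer: G916T,I196G,I602R

Derivation:
At Alpha: gained [] -> total []
At Kappa: gained ['I196G'] -> total ['I196G']
At Lambda: gained ['G916T', 'I602R'] -> total ['G916T', 'I196G', 'I602R']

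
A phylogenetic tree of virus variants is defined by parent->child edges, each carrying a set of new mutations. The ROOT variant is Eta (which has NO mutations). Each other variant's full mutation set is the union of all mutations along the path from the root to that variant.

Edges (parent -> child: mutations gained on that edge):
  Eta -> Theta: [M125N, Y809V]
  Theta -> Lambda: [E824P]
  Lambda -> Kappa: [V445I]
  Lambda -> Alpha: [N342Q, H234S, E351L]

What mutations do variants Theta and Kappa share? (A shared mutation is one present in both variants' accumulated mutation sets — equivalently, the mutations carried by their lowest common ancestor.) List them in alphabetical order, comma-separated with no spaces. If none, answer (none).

Accumulating mutations along path to Theta:
  At Eta: gained [] -> total []
  At Theta: gained ['M125N', 'Y809V'] -> total ['M125N', 'Y809V']
Mutations(Theta) = ['M125N', 'Y809V']
Accumulating mutations along path to Kappa:
  At Eta: gained [] -> total []
  At Theta: gained ['M125N', 'Y809V'] -> total ['M125N', 'Y809V']
  At Lambda: gained ['E824P'] -> total ['E824P', 'M125N', 'Y809V']
  At Kappa: gained ['V445I'] -> total ['E824P', 'M125N', 'V445I', 'Y809V']
Mutations(Kappa) = ['E824P', 'M125N', 'V445I', 'Y809V']
Intersection: ['M125N', 'Y809V'] ∩ ['E824P', 'M125N', 'V445I', 'Y809V'] = ['M125N', 'Y809V']

Answer: M125N,Y809V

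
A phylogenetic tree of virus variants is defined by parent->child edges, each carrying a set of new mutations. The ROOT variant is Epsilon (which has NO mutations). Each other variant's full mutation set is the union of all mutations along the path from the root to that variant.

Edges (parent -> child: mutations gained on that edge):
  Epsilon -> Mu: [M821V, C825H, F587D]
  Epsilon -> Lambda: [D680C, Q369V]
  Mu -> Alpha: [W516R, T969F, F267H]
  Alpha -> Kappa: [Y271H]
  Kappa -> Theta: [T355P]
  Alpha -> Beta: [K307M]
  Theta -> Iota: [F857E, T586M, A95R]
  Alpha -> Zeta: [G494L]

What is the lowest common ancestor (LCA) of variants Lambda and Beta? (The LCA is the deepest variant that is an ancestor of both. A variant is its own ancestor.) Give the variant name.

Path from root to Lambda: Epsilon -> Lambda
  ancestors of Lambda: {Epsilon, Lambda}
Path from root to Beta: Epsilon -> Mu -> Alpha -> Beta
  ancestors of Beta: {Epsilon, Mu, Alpha, Beta}
Common ancestors: {Epsilon}
Walk up from Beta: Beta (not in ancestors of Lambda), Alpha (not in ancestors of Lambda), Mu (not in ancestors of Lambda), Epsilon (in ancestors of Lambda)
Deepest common ancestor (LCA) = Epsilon

Answer: Epsilon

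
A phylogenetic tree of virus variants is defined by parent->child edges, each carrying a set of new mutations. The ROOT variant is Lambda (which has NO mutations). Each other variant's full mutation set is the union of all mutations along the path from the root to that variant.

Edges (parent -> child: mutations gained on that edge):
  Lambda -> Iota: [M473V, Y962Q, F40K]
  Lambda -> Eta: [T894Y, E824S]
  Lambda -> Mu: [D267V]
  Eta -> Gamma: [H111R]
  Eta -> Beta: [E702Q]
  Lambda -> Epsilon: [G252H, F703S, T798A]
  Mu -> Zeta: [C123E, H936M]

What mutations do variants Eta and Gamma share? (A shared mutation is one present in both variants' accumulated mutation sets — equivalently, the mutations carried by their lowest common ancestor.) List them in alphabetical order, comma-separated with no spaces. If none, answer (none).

Accumulating mutations along path to Eta:
  At Lambda: gained [] -> total []
  At Eta: gained ['T894Y', 'E824S'] -> total ['E824S', 'T894Y']
Mutations(Eta) = ['E824S', 'T894Y']
Accumulating mutations along path to Gamma:
  At Lambda: gained [] -> total []
  At Eta: gained ['T894Y', 'E824S'] -> total ['E824S', 'T894Y']
  At Gamma: gained ['H111R'] -> total ['E824S', 'H111R', 'T894Y']
Mutations(Gamma) = ['E824S', 'H111R', 'T894Y']
Intersection: ['E824S', 'T894Y'] ∩ ['E824S', 'H111R', 'T894Y'] = ['E824S', 'T894Y']

Answer: E824S,T894Y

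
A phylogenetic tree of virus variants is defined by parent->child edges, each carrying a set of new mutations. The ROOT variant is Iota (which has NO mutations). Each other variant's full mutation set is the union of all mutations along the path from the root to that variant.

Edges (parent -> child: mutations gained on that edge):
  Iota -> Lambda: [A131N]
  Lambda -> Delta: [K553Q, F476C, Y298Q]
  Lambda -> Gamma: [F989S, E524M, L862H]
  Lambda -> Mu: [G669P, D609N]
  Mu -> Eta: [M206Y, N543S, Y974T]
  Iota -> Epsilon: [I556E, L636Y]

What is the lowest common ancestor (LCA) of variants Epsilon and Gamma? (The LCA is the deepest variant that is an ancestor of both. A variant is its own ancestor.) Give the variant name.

Answer: Iota

Derivation:
Path from root to Epsilon: Iota -> Epsilon
  ancestors of Epsilon: {Iota, Epsilon}
Path from root to Gamma: Iota -> Lambda -> Gamma
  ancestors of Gamma: {Iota, Lambda, Gamma}
Common ancestors: {Iota}
Walk up from Gamma: Gamma (not in ancestors of Epsilon), Lambda (not in ancestors of Epsilon), Iota (in ancestors of Epsilon)
Deepest common ancestor (LCA) = Iota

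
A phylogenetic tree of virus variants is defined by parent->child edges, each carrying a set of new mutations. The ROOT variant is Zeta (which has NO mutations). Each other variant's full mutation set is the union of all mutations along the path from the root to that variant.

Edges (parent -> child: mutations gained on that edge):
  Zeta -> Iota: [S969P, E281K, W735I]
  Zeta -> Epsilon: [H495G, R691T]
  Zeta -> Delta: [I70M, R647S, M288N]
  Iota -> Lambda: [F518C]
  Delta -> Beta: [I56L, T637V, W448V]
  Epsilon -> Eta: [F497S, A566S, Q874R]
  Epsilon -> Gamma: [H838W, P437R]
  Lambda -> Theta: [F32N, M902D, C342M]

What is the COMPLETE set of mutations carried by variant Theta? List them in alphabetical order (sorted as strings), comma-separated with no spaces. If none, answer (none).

Answer: C342M,E281K,F32N,F518C,M902D,S969P,W735I

Derivation:
At Zeta: gained [] -> total []
At Iota: gained ['S969P', 'E281K', 'W735I'] -> total ['E281K', 'S969P', 'W735I']
At Lambda: gained ['F518C'] -> total ['E281K', 'F518C', 'S969P', 'W735I']
At Theta: gained ['F32N', 'M902D', 'C342M'] -> total ['C342M', 'E281K', 'F32N', 'F518C', 'M902D', 'S969P', 'W735I']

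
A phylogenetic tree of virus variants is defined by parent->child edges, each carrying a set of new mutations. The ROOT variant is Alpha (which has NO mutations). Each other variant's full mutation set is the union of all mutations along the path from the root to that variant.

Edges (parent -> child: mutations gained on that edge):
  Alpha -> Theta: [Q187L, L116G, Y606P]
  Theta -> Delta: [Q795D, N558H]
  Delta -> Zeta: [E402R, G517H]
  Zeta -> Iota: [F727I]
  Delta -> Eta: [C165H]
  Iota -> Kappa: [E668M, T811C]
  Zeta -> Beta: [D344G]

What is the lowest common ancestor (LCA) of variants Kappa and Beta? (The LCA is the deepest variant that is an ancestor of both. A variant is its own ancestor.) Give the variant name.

Path from root to Kappa: Alpha -> Theta -> Delta -> Zeta -> Iota -> Kappa
  ancestors of Kappa: {Alpha, Theta, Delta, Zeta, Iota, Kappa}
Path from root to Beta: Alpha -> Theta -> Delta -> Zeta -> Beta
  ancestors of Beta: {Alpha, Theta, Delta, Zeta, Beta}
Common ancestors: {Alpha, Theta, Delta, Zeta}
Walk up from Beta: Beta (not in ancestors of Kappa), Zeta (in ancestors of Kappa), Delta (in ancestors of Kappa), Theta (in ancestors of Kappa), Alpha (in ancestors of Kappa)
Deepest common ancestor (LCA) = Zeta

Answer: Zeta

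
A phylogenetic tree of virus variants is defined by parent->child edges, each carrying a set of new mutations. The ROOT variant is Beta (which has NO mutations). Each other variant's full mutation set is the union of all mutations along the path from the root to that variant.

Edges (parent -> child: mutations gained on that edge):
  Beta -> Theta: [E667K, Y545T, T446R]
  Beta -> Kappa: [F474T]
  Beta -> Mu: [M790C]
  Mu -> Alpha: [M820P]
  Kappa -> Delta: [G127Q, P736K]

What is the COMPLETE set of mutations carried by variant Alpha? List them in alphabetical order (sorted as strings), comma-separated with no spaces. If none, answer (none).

Answer: M790C,M820P

Derivation:
At Beta: gained [] -> total []
At Mu: gained ['M790C'] -> total ['M790C']
At Alpha: gained ['M820P'] -> total ['M790C', 'M820P']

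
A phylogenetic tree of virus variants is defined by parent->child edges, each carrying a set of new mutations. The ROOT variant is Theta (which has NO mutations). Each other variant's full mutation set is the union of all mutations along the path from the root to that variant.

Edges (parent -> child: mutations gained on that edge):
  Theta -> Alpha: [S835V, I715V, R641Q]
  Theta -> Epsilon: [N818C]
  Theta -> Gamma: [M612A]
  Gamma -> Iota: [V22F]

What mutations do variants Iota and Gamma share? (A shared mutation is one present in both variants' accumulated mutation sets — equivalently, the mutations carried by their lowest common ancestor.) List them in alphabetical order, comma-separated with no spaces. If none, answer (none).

Accumulating mutations along path to Iota:
  At Theta: gained [] -> total []
  At Gamma: gained ['M612A'] -> total ['M612A']
  At Iota: gained ['V22F'] -> total ['M612A', 'V22F']
Mutations(Iota) = ['M612A', 'V22F']
Accumulating mutations along path to Gamma:
  At Theta: gained [] -> total []
  At Gamma: gained ['M612A'] -> total ['M612A']
Mutations(Gamma) = ['M612A']
Intersection: ['M612A', 'V22F'] ∩ ['M612A'] = ['M612A']

Answer: M612A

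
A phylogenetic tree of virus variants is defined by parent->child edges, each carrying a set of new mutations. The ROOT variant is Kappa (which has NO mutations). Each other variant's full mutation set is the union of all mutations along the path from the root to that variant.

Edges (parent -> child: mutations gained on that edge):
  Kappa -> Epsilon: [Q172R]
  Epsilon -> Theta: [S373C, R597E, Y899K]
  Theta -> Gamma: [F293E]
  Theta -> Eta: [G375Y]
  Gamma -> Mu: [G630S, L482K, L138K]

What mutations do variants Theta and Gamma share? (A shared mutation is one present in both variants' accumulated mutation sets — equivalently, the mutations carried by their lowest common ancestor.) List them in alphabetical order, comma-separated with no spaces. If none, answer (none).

Answer: Q172R,R597E,S373C,Y899K

Derivation:
Accumulating mutations along path to Theta:
  At Kappa: gained [] -> total []
  At Epsilon: gained ['Q172R'] -> total ['Q172R']
  At Theta: gained ['S373C', 'R597E', 'Y899K'] -> total ['Q172R', 'R597E', 'S373C', 'Y899K']
Mutations(Theta) = ['Q172R', 'R597E', 'S373C', 'Y899K']
Accumulating mutations along path to Gamma:
  At Kappa: gained [] -> total []
  At Epsilon: gained ['Q172R'] -> total ['Q172R']
  At Theta: gained ['S373C', 'R597E', 'Y899K'] -> total ['Q172R', 'R597E', 'S373C', 'Y899K']
  At Gamma: gained ['F293E'] -> total ['F293E', 'Q172R', 'R597E', 'S373C', 'Y899K']
Mutations(Gamma) = ['F293E', 'Q172R', 'R597E', 'S373C', 'Y899K']
Intersection: ['Q172R', 'R597E', 'S373C', 'Y899K'] ∩ ['F293E', 'Q172R', 'R597E', 'S373C', 'Y899K'] = ['Q172R', 'R597E', 'S373C', 'Y899K']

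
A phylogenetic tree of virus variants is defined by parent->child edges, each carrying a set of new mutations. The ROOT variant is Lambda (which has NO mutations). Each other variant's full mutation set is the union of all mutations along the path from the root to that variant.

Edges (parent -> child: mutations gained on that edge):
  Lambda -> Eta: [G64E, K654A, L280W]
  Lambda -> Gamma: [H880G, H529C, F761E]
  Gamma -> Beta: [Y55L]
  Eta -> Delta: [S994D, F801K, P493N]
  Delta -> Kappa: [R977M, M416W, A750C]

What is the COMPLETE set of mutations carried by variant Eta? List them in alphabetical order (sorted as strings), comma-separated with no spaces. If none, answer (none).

Answer: G64E,K654A,L280W

Derivation:
At Lambda: gained [] -> total []
At Eta: gained ['G64E', 'K654A', 'L280W'] -> total ['G64E', 'K654A', 'L280W']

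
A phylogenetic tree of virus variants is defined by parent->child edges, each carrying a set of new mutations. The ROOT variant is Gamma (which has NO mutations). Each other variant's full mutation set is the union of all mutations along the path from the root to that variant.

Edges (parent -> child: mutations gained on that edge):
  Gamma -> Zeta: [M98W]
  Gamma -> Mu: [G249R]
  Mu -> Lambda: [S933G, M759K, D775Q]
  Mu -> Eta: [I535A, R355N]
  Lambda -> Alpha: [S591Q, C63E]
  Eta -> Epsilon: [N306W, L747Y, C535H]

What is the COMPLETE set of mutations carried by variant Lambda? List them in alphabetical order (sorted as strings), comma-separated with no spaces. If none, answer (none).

Answer: D775Q,G249R,M759K,S933G

Derivation:
At Gamma: gained [] -> total []
At Mu: gained ['G249R'] -> total ['G249R']
At Lambda: gained ['S933G', 'M759K', 'D775Q'] -> total ['D775Q', 'G249R', 'M759K', 'S933G']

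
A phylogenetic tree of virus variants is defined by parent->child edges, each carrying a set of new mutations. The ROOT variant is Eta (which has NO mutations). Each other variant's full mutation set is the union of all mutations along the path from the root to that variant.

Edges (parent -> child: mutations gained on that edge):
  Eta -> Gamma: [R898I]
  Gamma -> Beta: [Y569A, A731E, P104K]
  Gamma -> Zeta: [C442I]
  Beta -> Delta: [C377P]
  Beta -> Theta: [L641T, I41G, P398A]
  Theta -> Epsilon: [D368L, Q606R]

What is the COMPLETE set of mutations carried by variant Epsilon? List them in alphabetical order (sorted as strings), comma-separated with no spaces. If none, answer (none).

Answer: A731E,D368L,I41G,L641T,P104K,P398A,Q606R,R898I,Y569A

Derivation:
At Eta: gained [] -> total []
At Gamma: gained ['R898I'] -> total ['R898I']
At Beta: gained ['Y569A', 'A731E', 'P104K'] -> total ['A731E', 'P104K', 'R898I', 'Y569A']
At Theta: gained ['L641T', 'I41G', 'P398A'] -> total ['A731E', 'I41G', 'L641T', 'P104K', 'P398A', 'R898I', 'Y569A']
At Epsilon: gained ['D368L', 'Q606R'] -> total ['A731E', 'D368L', 'I41G', 'L641T', 'P104K', 'P398A', 'Q606R', 'R898I', 'Y569A']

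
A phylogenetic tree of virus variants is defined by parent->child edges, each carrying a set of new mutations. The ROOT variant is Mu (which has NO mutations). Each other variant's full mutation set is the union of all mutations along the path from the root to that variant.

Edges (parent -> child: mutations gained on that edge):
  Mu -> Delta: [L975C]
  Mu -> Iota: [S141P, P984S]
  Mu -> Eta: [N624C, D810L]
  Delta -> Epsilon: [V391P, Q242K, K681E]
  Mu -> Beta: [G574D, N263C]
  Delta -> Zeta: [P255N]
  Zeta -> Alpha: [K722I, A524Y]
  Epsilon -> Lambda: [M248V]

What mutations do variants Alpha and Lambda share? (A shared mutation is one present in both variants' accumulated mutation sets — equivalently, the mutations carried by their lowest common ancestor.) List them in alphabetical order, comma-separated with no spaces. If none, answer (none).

Accumulating mutations along path to Alpha:
  At Mu: gained [] -> total []
  At Delta: gained ['L975C'] -> total ['L975C']
  At Zeta: gained ['P255N'] -> total ['L975C', 'P255N']
  At Alpha: gained ['K722I', 'A524Y'] -> total ['A524Y', 'K722I', 'L975C', 'P255N']
Mutations(Alpha) = ['A524Y', 'K722I', 'L975C', 'P255N']
Accumulating mutations along path to Lambda:
  At Mu: gained [] -> total []
  At Delta: gained ['L975C'] -> total ['L975C']
  At Epsilon: gained ['V391P', 'Q242K', 'K681E'] -> total ['K681E', 'L975C', 'Q242K', 'V391P']
  At Lambda: gained ['M248V'] -> total ['K681E', 'L975C', 'M248V', 'Q242K', 'V391P']
Mutations(Lambda) = ['K681E', 'L975C', 'M248V', 'Q242K', 'V391P']
Intersection: ['A524Y', 'K722I', 'L975C', 'P255N'] ∩ ['K681E', 'L975C', 'M248V', 'Q242K', 'V391P'] = ['L975C']

Answer: L975C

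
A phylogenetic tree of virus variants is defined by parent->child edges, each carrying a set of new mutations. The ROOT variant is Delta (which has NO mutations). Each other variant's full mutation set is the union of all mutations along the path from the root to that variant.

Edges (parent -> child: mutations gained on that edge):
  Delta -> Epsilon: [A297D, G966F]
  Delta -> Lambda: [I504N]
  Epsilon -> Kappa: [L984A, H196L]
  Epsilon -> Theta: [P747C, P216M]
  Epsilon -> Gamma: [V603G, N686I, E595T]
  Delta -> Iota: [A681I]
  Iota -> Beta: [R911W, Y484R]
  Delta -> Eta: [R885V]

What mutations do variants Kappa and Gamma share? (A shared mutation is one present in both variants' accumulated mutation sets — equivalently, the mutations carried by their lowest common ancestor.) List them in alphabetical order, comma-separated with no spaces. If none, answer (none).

Answer: A297D,G966F

Derivation:
Accumulating mutations along path to Kappa:
  At Delta: gained [] -> total []
  At Epsilon: gained ['A297D', 'G966F'] -> total ['A297D', 'G966F']
  At Kappa: gained ['L984A', 'H196L'] -> total ['A297D', 'G966F', 'H196L', 'L984A']
Mutations(Kappa) = ['A297D', 'G966F', 'H196L', 'L984A']
Accumulating mutations along path to Gamma:
  At Delta: gained [] -> total []
  At Epsilon: gained ['A297D', 'G966F'] -> total ['A297D', 'G966F']
  At Gamma: gained ['V603G', 'N686I', 'E595T'] -> total ['A297D', 'E595T', 'G966F', 'N686I', 'V603G']
Mutations(Gamma) = ['A297D', 'E595T', 'G966F', 'N686I', 'V603G']
Intersection: ['A297D', 'G966F', 'H196L', 'L984A'] ∩ ['A297D', 'E595T', 'G966F', 'N686I', 'V603G'] = ['A297D', 'G966F']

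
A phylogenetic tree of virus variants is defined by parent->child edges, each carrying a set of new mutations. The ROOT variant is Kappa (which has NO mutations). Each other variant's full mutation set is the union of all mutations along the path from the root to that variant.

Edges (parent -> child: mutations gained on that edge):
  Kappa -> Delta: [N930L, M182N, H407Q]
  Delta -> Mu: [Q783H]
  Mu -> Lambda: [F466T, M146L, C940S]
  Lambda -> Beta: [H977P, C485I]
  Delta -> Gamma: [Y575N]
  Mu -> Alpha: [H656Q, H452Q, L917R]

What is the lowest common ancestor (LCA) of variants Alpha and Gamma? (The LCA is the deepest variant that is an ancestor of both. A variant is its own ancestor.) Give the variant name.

Path from root to Alpha: Kappa -> Delta -> Mu -> Alpha
  ancestors of Alpha: {Kappa, Delta, Mu, Alpha}
Path from root to Gamma: Kappa -> Delta -> Gamma
  ancestors of Gamma: {Kappa, Delta, Gamma}
Common ancestors: {Kappa, Delta}
Walk up from Gamma: Gamma (not in ancestors of Alpha), Delta (in ancestors of Alpha), Kappa (in ancestors of Alpha)
Deepest common ancestor (LCA) = Delta

Answer: Delta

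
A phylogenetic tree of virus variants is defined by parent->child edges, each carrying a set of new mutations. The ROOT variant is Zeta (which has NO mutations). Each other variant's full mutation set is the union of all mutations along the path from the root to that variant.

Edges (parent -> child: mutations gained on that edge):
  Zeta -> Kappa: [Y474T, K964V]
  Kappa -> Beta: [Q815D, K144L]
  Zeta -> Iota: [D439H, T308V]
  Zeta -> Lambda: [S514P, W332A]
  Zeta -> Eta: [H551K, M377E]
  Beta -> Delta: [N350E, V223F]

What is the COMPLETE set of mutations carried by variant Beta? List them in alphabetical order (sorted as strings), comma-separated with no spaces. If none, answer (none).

Answer: K144L,K964V,Q815D,Y474T

Derivation:
At Zeta: gained [] -> total []
At Kappa: gained ['Y474T', 'K964V'] -> total ['K964V', 'Y474T']
At Beta: gained ['Q815D', 'K144L'] -> total ['K144L', 'K964V', 'Q815D', 'Y474T']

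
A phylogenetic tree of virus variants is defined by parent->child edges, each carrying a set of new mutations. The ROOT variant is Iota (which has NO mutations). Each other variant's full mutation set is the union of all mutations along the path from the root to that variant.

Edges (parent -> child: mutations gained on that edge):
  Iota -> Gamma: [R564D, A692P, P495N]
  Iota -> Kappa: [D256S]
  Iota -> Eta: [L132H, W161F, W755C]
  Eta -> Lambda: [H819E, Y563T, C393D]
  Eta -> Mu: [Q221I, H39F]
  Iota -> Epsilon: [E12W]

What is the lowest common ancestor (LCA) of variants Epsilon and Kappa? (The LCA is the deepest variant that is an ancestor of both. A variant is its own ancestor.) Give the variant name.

Path from root to Epsilon: Iota -> Epsilon
  ancestors of Epsilon: {Iota, Epsilon}
Path from root to Kappa: Iota -> Kappa
  ancestors of Kappa: {Iota, Kappa}
Common ancestors: {Iota}
Walk up from Kappa: Kappa (not in ancestors of Epsilon), Iota (in ancestors of Epsilon)
Deepest common ancestor (LCA) = Iota

Answer: Iota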